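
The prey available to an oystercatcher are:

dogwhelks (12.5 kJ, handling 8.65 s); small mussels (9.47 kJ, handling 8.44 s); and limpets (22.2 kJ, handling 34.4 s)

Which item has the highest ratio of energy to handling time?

In descending order of E/h:
dogwhelks: 12.5/8.65 = 1.45 kJ/s
small mussels: 9.47/8.44 = 1.12 kJ/s
limpets: 22.2/34.4 = 0.645 kJ/s

dogwhelks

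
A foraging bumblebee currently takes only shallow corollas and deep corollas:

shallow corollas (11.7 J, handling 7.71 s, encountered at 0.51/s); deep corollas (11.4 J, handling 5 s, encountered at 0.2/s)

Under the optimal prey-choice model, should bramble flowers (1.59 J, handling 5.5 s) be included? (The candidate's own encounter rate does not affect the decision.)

On shallow corollas and deep corollas alone, R = ΣλE/(1+Σλh) = 8.247/5.932 = 1.39 J/s.
bramble flowers: E/h = 1.59/5.5 = 0.2891 J/s.
Since 0.2891 < R, time spent handling bramble flowers is better spent searching.

No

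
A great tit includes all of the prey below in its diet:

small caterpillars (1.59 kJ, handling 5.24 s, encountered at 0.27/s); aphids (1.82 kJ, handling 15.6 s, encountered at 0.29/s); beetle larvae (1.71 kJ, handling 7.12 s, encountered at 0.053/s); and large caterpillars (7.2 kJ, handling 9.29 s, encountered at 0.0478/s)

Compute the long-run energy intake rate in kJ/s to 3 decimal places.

R = Σλ_iE_i / (1 + Σλ_ih_i)
Numerator: 0.27×1.59 + 0.29×1.82 + 0.053×1.71 + 0.0478×7.2 = 1.392
Denominator: 1 + 0.27×5.24 + 0.29×15.6 + 0.053×7.12 + 0.0478×9.29 = 7.76
R = 1.392/7.76 = 0.1794 kJ/s

0.179 kJ/s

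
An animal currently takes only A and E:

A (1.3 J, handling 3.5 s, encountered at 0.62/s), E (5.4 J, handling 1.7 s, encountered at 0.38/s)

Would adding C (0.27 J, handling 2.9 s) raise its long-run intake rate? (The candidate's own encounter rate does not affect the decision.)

No

Intake rate on the current diet: R = (0.62×1.3 + 0.38×5.4) / (1 + 0.62×3.5 + 0.38×1.7) = 2.858/3.816 = 0.749 J/s.
C: E/h = 0.27/2.9 = 0.0931 J/s.
Since 0.0931 < R, time spent handling C is better spent searching.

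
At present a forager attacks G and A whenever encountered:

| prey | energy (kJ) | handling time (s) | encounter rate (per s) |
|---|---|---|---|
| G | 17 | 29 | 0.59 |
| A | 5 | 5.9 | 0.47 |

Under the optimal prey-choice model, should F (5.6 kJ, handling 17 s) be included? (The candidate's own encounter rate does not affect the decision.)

No

Current rate: (0.59×17 + 0.47×5)/(1 + 0.59×29 + 0.47×5.9) = 0.5928 kJ/s.
F: E/h = 5.6/17 = 0.3294 kJ/s.
0.3294 < 0.5928, so adding F would lower the average — exclude it.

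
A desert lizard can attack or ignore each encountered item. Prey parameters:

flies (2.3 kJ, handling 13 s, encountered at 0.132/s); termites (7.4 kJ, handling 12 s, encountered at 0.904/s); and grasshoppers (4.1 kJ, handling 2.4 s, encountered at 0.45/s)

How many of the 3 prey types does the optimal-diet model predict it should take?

E/h in descending order: grasshoppers 1.71, termites 0.617, flies 0.177 kJ/s. The optimal diet is the largest prefix of this list for which every included type satisfies E_i/h_i > R on the types above it.
Rate on top 1: 0.887. termites: 0.617 < 0.887 → exclude; stop.
Optimal diet: grasshoppers — 1 of 3 types.

1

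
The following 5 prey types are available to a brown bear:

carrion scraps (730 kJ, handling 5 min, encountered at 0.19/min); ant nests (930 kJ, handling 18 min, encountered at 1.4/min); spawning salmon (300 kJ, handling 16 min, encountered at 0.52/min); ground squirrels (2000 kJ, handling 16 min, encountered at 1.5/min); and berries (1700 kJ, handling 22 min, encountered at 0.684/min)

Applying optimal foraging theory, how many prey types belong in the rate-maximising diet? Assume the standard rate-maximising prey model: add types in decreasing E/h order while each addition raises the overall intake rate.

2

E/h in descending order: carrion scraps 146, ground squirrels 125, berries 77.3, ant nests 51.7, spawning salmon 18.8 kJ/min. The optimal diet is the largest prefix of this list for which every included type satisfies E_i/h_i > R on the types above it.
Rate on top 1: 71.13. ground squirrels: 125 > 71.13 → include.
Rate on top 2: 121. berries: 77.3 < 121 → exclude; stop.
Optimal diet: carrion scraps, ground squirrels — 2 of 5 types.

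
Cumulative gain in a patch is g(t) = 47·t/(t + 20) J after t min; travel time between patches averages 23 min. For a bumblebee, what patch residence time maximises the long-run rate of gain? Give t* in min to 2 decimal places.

By the marginal value theorem, leave when the instantaneous gain rate g'(t) equals the habitat-wide average g(t)/(T + t).
g'(t) = 47·20/(t + 20)². Setting 47·20/(t+20)² = 47t/[(t+20)(23+t)] gives 20(23+t) = t(t+20), so t² = 20×23 = 460.
t* = √460 = 21.45 min.

21.45 min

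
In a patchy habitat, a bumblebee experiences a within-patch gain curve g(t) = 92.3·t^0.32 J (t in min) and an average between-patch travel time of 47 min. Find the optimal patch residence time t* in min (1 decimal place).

22.1 min

By the marginal value theorem, leave when the instantaneous gain rate g'(t) equals the habitat-wide average g(t)/(T + t).
g'(t) = 0.32·92.3·t^-0.68. Setting 0.32·92.3·t^-0.68 = 92.3·t^0.32/(47+t) gives 0.32(47+t) = t, so 0.68·t = 0.32×47.
t* = 0.32×47/0.68 = 22.12 min.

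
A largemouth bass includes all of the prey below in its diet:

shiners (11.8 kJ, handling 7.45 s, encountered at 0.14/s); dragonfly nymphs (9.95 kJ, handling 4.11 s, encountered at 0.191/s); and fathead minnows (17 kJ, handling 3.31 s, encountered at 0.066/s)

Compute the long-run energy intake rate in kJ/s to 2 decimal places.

1.53 kJ/s

Energy encountered per unit search time: 0.14×11.8 + 0.191×9.95 + 0.066×17 = 4.674 kJ/s.
Handling time per unit search time: 0.14×7.45 + 0.191×4.11 + 0.066×3.31 = 2.046.
Rate = 4.674/(1 + 2.046) = 1.534 kJ/s.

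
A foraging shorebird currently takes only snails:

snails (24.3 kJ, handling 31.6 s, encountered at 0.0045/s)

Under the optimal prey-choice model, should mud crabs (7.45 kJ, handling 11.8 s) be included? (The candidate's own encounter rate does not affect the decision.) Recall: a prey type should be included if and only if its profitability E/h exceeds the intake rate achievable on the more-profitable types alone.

On snails alone, R = ΣλE/(1+Σλh) = 0.1093/1.142 = 0.09574 kJ/s.
mud crabs: E/h = 7.45/11.8 = 0.6314 kJ/s.
0.6314 > 0.09574, so adding mud crabs raises the average — include it.

Yes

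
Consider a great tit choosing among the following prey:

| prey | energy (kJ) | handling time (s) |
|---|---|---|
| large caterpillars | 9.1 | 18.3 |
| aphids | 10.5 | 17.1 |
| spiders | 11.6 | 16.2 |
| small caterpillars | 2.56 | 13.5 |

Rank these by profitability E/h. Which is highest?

Profitability E/h (kJ/s): large caterpillars = 9.1/18.3 = 0.497, aphids = 10.5/17.1 = 0.614, spiders = 11.6/16.2 = 0.716, small caterpillars = 2.56/13.5 = 0.19.
Ranked: spiders > aphids > large caterpillars > small caterpillars.

spiders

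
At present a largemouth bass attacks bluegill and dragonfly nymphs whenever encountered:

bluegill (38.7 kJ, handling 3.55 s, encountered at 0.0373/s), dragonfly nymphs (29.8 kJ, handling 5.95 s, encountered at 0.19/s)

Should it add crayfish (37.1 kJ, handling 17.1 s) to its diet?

Intake rate on the current diet: R = (0.0373×38.7 + 0.19×29.8) / (1 + 0.0373×3.55 + 0.19×5.95) = 7.106/2.263 = 3.14 kJ/s.
crayfish: E/h = 37.1/17.1 = 2.17 kJ/s.
2.17 < 3.14, so adding crayfish would lower the average — exclude it.

No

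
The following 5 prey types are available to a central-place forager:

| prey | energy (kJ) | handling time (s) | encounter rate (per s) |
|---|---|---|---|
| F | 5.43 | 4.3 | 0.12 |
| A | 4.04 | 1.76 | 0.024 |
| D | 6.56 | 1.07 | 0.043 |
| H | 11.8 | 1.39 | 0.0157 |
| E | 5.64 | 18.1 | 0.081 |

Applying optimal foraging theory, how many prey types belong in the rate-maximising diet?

Profitabilities (E/h, kJ/s): H 8.49, D 6.13, A 2.3, F 1.26, E 0.312. Add prey in this order while the next type's profitability exceeds the intake rate on those already taken.
Rate on top 1: 0.1813. D: 6.13 > 0.1813 → include.
Rate on top 2: 0.4377. A: 2.3 > 0.4377 → include.
Rate on top 3: 0.5083. F: 1.26 > 0.5083 → include.
Rate on top 4: 0.7478. E: 0.312 < 0.7478 → exclude; stop.
Optimal diet: H, D, A, F — 4 of 5 types.

4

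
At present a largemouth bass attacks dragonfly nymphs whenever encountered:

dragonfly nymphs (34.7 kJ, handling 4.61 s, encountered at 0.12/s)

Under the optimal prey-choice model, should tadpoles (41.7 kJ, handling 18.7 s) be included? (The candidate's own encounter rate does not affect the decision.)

No

On dragonfly nymphs alone, R = ΣλE/(1+Σλh) = 4.164/1.553 = 2.681 kJ/s.
Profitability of tadpoles: 41.7/18.7 = 2.23 kJ/s.
2.23 < 2.681, so adding tadpoles would lower the average — exclude it.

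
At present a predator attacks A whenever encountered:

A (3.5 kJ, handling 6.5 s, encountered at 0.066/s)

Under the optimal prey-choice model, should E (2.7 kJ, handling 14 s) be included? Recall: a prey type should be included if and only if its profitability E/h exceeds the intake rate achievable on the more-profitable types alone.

Current rate: (0.066×3.5)/(1 + 0.066×6.5) = 0.1617 kJ/s.
E: E/h = 2.7/14 = 0.1929 kJ/s.
0.1929 > 0.1617, so adding E raises the average — include it.

Yes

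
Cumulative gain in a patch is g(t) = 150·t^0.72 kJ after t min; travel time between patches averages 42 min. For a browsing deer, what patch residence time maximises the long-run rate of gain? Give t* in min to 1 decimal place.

Optimal t* satisfies g'(t*) = g(t*)/(T + t*).
g'(t) = 0.72·150·t^-0.28. Setting 0.72·150·t^-0.28 = 150·t^0.72/(42+t) gives 0.72(42+t) = t, so 0.28·t = 0.72×42.
t* = 0.72×42/0.28 = 108 min.

108.0 min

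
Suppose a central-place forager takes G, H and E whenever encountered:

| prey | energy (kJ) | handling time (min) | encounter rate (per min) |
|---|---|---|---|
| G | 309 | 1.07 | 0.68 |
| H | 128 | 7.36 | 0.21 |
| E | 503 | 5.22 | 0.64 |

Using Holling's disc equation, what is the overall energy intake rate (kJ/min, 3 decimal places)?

84.506 kJ/min

Energy encountered per unit search time: 0.68×309 + 0.21×128 + 0.64×503 = 558.9 kJ/min.
Handling time per unit search time: 0.68×1.07 + 0.21×7.36 + 0.64×5.22 = 5.614.
Rate = 558.9/(1 + 5.614) = 84.51 kJ/min.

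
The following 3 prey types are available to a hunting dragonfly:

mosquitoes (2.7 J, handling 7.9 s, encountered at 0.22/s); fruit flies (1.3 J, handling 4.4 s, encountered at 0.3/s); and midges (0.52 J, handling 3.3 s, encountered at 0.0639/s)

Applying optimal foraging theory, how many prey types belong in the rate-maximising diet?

Rank by E/h (J/s): mosquitoes 0.342, fruit flies 0.295, midges 0.158. Include each in turn until the next type's E/h falls below the running intake rate.
Rate on top 1: 0.2169. fruit flies: 0.295 > 0.2169 → include.
Rate on top 2: 0.2425. midges: 0.158 < 0.2425 → exclude; stop.
Optimal diet: mosquitoes, fruit flies — 2 of 3 types.

2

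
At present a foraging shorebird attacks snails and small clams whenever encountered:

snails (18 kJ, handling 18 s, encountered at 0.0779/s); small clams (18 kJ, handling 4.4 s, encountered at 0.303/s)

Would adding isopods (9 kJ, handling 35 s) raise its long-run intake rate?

On snails and small clams alone, R = ΣλE/(1+Σλh) = 6.856/3.735 = 1.835 kJ/s.
Profitability of isopods: 9/35 = 0.2571 kJ/s.
Since 0.2571 < R, time spent handling isopods is better spent searching.

No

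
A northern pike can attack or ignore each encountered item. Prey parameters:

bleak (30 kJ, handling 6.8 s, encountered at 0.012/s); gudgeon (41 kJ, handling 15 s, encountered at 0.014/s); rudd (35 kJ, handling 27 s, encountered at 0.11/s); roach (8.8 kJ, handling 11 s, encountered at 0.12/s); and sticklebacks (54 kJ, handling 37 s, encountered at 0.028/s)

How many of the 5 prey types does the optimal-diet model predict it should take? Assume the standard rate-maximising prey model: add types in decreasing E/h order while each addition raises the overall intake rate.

Rank by E/h (kJ/s): bleak 4.41, gudgeon 2.73, sticklebacks 1.46, rudd 1.3, roach 0.8. Include each in turn until the next type's E/h falls below the running intake rate.
Rate on top 1: 0.3328. gudgeon: 2.73 > 0.3328 → include.
Rate on top 2: 0.7231. sticklebacks: 1.46 > 0.7231 → include.
Rate on top 3: 1.051. rudd: 1.3 > 1.051 → include.
Rate on top 4: 1.188. roach: 0.8 < 1.188 → exclude; stop.
Optimal diet: bleak, gudgeon, sticklebacks, rudd — 4 of 5 types.

4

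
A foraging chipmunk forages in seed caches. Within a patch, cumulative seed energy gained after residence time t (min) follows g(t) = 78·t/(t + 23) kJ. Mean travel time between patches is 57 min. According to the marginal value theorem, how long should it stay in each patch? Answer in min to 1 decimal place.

Maximise g(t)/(T+t): set derivative to zero → g'(t)(T+t) = g(t).
g'(t) = 78·23/(t + 23)². Setting 78·23/(t+23)² = 78t/[(t+23)(57+t)] gives 23(57+t) = t(t+23), so t² = 23×57 = 1311.
t* = √1311 = 36.21 min.

36.2 min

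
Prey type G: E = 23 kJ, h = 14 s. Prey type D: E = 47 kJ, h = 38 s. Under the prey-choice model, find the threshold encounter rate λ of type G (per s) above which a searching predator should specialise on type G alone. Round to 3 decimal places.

At the threshold, the rate on type G alone equals the profitability of type D: λ·23/(1 + λ·14) = 47/38 = 1.237.
Rearranging, λ(23 − 1.237×14) = 1.237, so λ = 1.237/5.684 = 0.2176 per s.

0.218 per s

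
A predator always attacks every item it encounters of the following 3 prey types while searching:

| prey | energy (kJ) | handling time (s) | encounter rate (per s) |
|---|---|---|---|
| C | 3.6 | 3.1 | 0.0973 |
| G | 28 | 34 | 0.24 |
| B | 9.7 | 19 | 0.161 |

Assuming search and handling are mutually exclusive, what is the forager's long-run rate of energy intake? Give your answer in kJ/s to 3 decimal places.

Energy encountered per unit search time: 0.0973×3.6 + 0.24×28 + 0.161×9.7 = 8.632 kJ/s.
Handling time per unit search time: 0.0973×3.1 + 0.24×34 + 0.161×19 = 11.52.
Rate = 8.632/(1 + 11.52) = 0.6894 kJ/s.

0.689 kJ/s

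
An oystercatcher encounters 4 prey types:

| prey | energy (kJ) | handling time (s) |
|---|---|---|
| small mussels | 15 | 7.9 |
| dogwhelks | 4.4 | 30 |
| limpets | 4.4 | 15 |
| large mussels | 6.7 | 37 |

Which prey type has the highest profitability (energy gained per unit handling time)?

In descending order of E/h:
small mussels: 15/7.9 = 1.9 kJ/s
limpets: 4.4/15 = 0.293 kJ/s
large mussels: 6.7/37 = 0.181 kJ/s
dogwhelks: 4.4/30 = 0.147 kJ/s

small mussels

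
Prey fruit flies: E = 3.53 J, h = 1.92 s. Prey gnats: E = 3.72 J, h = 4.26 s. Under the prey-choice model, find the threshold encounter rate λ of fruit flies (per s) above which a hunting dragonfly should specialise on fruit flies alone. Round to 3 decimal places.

0.471 per s

The zero-one rule: include gnats iff E₂/h₂ > λE₁/(1+λh₁). Equality gives the switch point.
λE₁h₂ = E₂ + λE₂h₁ ⇒ λ = E₂/(E₁h₂ − E₂h₁) = 3.72/(15.04 − 7.142) = 0.4712 per s.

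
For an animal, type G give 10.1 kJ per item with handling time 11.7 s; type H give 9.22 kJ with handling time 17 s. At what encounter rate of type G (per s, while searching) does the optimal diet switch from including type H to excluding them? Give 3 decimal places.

Drop type H once their profitability E₂/h₂ falls below the rate achievable on type G alone: E₂/h₂ = λE₁/(1 + λh₁).
Solve for λ: λE₁h₂ = E₂(1 + λh₁) → λ(E₁h₂ − E₂h₁) = E₂ → λ = E₂/(E₁h₂ − E₂h₁).
λ = 9.22/(10.1×17 − 9.22×11.7) = 9.22/63.83 = 0.1445 per s.

0.144 per s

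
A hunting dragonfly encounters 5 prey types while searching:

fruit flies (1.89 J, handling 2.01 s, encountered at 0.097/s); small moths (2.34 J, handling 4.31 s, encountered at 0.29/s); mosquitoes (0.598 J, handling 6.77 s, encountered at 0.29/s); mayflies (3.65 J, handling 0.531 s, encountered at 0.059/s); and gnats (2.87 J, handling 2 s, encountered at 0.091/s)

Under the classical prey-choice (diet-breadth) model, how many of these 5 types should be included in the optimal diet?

Profitabilities (E/h, J/s): mayflies 6.87, gnats 1.44, fruit flies 0.94, small moths 0.543, mosquitoes 0.0883. Add prey in this order while the next type's profitability exceeds the intake rate on those already taken.
Rate on top 1: 0.2088. gnats: 1.44 > 0.2088 → include.
Rate on top 2: 0.3927. fruit flies: 0.94 > 0.3927 → include.
Rate on top 3: 0.4685. small moths: 0.543 > 0.4685 → include.
Rate on top 4: 0.5035. mosquitoes: 0.0883 < 0.5035 → exclude; stop.
Optimal diet: mayflies, gnats, fruit flies, small moths — 4 of 5 types.

4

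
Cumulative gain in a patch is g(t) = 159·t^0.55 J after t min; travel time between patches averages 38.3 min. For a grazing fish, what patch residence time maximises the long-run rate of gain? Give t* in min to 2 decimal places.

By the marginal value theorem, leave when the instantaneous gain rate g'(t) equals the habitat-wide average g(t)/(T + t).
g'(t) = 0.55·159·t^-0.45. Setting 0.55·159·t^-0.45 = 159·t^0.55/(38.3+t) gives 0.55(38.3+t) = t, so 0.45·t = 0.55×38.3.
t* = 0.55×38.3/0.45 = 46.81 min.

46.81 min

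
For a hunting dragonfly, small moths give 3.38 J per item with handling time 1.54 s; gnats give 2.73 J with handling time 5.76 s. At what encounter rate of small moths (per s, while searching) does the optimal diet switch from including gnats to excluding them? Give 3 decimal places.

0.179 per s

Drop gnats once their profitability E₂/h₂ falls below the rate achievable on small moths alone: E₂/h₂ = λE₁/(1 + λh₁).
Solve for λ: λE₁h₂ = E₂(1 + λh₁) → λ(E₁h₂ − E₂h₁) = E₂ → λ = E₂/(E₁h₂ − E₂h₁).
λ = 2.73/(3.38×5.76 − 2.73×1.54) = 2.73/15.26 = 0.1788 per s.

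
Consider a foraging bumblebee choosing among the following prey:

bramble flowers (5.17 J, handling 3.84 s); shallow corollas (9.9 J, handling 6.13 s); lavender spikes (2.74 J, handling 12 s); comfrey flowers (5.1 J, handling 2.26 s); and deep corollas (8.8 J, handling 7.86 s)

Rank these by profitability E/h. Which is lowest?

In descending order of E/h:
comfrey flowers: 5.1/2.26 = 2.26 J/s
shallow corollas: 9.9/6.13 = 1.62 J/s
bramble flowers: 5.17/3.84 = 1.35 J/s
deep corollas: 8.8/7.86 = 1.12 J/s
lavender spikes: 2.74/12 = 0.228 J/s

lavender spikes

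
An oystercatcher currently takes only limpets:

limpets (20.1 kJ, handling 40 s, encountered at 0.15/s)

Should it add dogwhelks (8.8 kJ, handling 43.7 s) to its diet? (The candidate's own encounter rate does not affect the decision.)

Intake rate on the current diet: R = (0.15×20.1) / (1 + 0.15×40) = 3.015/7 = 0.4307 kJ/s.
Profitability of dogwhelks: 8.8/43.7 = 0.2014 kJ/s.
0.2014 < 0.4307, so adding dogwhelks would lower the average — exclude it.

No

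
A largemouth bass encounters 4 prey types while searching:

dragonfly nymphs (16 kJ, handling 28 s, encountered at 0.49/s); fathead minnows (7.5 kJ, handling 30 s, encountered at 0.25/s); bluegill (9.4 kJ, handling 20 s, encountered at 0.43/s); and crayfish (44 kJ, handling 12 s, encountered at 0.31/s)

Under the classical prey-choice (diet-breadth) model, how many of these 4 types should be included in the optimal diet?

1

Profitabilities (E/h, kJ/s): crayfish 3.67, dragonfly nymphs 0.571, bluegill 0.47, fathead minnows 0.25. Add prey in this order while the next type's profitability exceeds the intake rate on those already taken.
Rate on top 1: 2.89. dragonfly nymphs: 0.571 < 2.89 → exclude; stop.
Optimal diet: crayfish — 1 of 4 types.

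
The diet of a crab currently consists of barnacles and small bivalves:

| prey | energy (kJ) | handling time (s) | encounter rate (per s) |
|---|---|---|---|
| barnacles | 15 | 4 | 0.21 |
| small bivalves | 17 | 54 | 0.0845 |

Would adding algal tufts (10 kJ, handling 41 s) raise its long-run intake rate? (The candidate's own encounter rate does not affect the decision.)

No

Current rate: (0.21×15 + 0.0845×17)/(1 + 0.21×4 + 0.0845×54) = 0.7163 kJ/s.
Profitability of algal tufts: 10/41 = 0.2439 kJ/s.
0.2439 < 0.7163, so adding algal tufts would lower the average — exclude it.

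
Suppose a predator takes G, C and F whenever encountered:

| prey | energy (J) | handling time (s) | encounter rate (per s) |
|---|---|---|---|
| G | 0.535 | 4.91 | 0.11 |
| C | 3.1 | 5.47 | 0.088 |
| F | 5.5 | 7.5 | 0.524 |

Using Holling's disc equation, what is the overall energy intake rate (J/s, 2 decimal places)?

0.54 J/s

R = Σλ_iE_i / (1 + Σλ_ih_i)
Numerator: 0.11×0.535 + 0.088×3.1 + 0.524×5.5 = 3.214
Denominator: 1 + 0.11×4.91 + 0.088×5.47 + 0.524×7.5 = 5.951
R = 3.214/5.951 = 0.54 J/s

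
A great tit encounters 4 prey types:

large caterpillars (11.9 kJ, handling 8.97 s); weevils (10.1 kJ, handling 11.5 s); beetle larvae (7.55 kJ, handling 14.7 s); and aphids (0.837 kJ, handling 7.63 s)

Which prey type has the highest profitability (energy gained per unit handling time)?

Profitability E/h (kJ/s): large caterpillars = 11.9/8.97 = 1.33, weevils = 10.1/11.5 = 0.878, beetle larvae = 7.55/14.7 = 0.514, aphids = 0.837/7.63 = 0.11.
Ranked: large caterpillars > weevils > beetle larvae > aphids.

large caterpillars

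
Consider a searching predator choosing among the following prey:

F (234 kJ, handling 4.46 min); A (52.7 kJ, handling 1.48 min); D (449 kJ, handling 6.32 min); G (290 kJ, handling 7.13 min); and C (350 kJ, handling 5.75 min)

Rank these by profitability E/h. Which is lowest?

Profitability E/h (kJ/min): F = 234/4.46 = 52.5, A = 52.7/1.48 = 35.6, D = 449/6.32 = 71, G = 290/7.13 = 40.7, C = 350/5.75 = 60.9.
Ranked: D > C > F > G > A.

A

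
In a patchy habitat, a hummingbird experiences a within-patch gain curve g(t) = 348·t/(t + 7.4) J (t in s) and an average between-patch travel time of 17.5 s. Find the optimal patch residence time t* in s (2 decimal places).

Optimal t* satisfies g'(t*) = g(t*)/(T + t*).
g'(t) = 348·7.4/(t + 7.4)². Setting 348·7.4/(t+7.4)² = 348t/[(t+7.4)(17.5+t)] gives 7.4(17.5+t) = t(t+7.4), so t² = 7.4×17.5 = 129.5.
t* = √129.5 = 11.38 s.

11.38 s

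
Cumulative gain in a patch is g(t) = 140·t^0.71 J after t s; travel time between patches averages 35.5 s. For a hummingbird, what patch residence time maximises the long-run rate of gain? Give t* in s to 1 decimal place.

86.9 s

By the marginal value theorem, leave when the instantaneous gain rate g'(t) equals the habitat-wide average g(t)/(T + t).
g'(t) = 0.71·140·t^-0.29. Setting 0.71·140·t^-0.29 = 140·t^0.71/(35.5+t) gives 0.71(35.5+t) = t, so 0.29·t = 0.71×35.5.
t* = 0.71×35.5/0.29 = 86.91 s.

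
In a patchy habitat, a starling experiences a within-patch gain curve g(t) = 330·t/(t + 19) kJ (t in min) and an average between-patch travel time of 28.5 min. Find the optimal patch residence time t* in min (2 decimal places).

Optimal t* satisfies g'(t*) = g(t*)/(T + t*).
g'(t) = 330·19/(t + 19)². Setting 330·19/(t+19)² = 330t/[(t+19)(28.5+t)] gives 19(28.5+t) = t(t+19), so t² = 19×28.5 = 541.5.
t* = √541.5 = 23.27 min.

23.27 min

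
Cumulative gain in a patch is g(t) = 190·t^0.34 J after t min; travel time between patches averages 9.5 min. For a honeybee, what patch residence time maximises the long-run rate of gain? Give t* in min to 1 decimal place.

4.9 min

By the marginal value theorem, leave when the instantaneous gain rate g'(t) equals the habitat-wide average g(t)/(T + t).
g'(t) = 0.34·190·t^-0.66. Setting 0.34·190·t^-0.66 = 190·t^0.34/(9.5+t) gives 0.34(9.5+t) = t, so 0.66·t = 0.34×9.5.
t* = 0.34×9.5/0.66 = 4.894 min.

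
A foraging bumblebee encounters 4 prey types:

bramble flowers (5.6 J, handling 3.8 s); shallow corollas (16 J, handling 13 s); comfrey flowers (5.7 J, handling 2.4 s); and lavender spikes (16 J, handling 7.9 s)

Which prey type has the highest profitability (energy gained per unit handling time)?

In descending order of E/h:
comfrey flowers: 5.7/2.4 = 2.38 J/s
lavender spikes: 16/7.9 = 2.03 J/s
bramble flowers: 5.6/3.8 = 1.47 J/s
shallow corollas: 16/13 = 1.23 J/s

comfrey flowers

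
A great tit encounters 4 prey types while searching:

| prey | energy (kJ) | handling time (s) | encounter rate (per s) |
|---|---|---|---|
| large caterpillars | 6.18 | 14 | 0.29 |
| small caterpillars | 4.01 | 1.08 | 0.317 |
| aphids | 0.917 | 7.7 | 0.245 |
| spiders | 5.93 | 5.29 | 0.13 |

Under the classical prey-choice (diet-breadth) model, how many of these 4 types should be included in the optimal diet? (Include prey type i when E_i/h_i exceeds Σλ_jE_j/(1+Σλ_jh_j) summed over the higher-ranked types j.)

2

E/h in descending order: small caterpillars 3.71, spiders 1.12, large caterpillars 0.441, aphids 0.119 kJ/s. The optimal diet is the largest prefix of this list for which every included type satisfies E_i/h_i > R on the types above it.
Rate on top 1: 0.947. spiders: 1.12 > 0.947 → include.
Rate on top 2: 1.006. large caterpillars: 0.441 < 1.006 → exclude; stop.
Optimal diet: small caterpillars, spiders — 2 of 4 types.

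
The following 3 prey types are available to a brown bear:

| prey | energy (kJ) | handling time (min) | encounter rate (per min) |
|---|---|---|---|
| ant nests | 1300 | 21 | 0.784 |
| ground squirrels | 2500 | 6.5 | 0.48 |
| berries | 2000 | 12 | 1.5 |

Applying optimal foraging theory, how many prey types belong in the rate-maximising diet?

1

E/h in descending order: ground squirrels 385, berries 167, ant nests 61.9 kJ/min. The optimal diet is the largest prefix of this list for which every included type satisfies E_i/h_i > R on the types above it.
Rate on top 1: 291.3. berries: 167 < 291.3 → exclude; stop.
Optimal diet: ground squirrels — 1 of 3 types.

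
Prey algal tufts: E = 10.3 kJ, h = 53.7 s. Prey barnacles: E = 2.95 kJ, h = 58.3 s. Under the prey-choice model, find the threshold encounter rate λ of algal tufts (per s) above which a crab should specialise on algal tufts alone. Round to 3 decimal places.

0.007 per s

At the threshold, the rate on algal tufts alone equals the profitability of barnacles: λ·10.3/(1 + λ·53.7) = 2.95/58.3 = 0.0506.
Rearranging, λ(10.3 − 0.0506×53.7) = 0.0506, so λ = 0.0506/7.583 = 0.006673 per s.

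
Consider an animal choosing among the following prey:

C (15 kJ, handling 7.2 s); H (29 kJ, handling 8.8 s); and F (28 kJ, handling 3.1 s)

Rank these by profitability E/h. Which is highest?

Profitability E/h (kJ/s): C = 15/7.2 = 2.08, H = 29/8.8 = 3.3, F = 28/3.1 = 9.03.
Ranked: F > H > C.

F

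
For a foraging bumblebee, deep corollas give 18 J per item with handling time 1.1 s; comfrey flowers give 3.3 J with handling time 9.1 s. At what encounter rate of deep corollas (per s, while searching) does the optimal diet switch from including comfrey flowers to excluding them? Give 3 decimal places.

0.021 per s

Drop comfrey flowers once their profitability E₂/h₂ falls below the rate achievable on deep corollas alone: E₂/h₂ = λE₁/(1 + λh₁).
Solve for λ: λE₁h₂ = E₂(1 + λh₁) → λ(E₁h₂ − E₂h₁) = E₂ → λ = E₂/(E₁h₂ − E₂h₁).
λ = 3.3/(18×9.1 − 3.3×1.1) = 3.3/160.2 = 0.0206 per s.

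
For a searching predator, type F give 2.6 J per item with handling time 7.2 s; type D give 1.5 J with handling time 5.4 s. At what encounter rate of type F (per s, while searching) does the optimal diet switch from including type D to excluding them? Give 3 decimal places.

0.463 per s

The zero-one rule: include type D iff E₂/h₂ > λE₁/(1+λh₁). Equality gives the switch point.
λE₁h₂ = E₂ + λE₂h₁ ⇒ λ = E₂/(E₁h₂ − E₂h₁) = 1.5/(14.04 − 10.8) = 0.463 per s.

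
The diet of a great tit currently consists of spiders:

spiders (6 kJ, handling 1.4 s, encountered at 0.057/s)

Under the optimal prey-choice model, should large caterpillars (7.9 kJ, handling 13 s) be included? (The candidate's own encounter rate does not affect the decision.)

Intake rate on the current diet: R = (0.057×6) / (1 + 0.057×1.4) = 0.342/1.08 = 0.3167 kJ/s.
Profitability of large caterpillars: 7.9/13 = 0.6077 kJ/s.
Since 0.6077 > R, including large caterpillars increases the long-run rate.

Yes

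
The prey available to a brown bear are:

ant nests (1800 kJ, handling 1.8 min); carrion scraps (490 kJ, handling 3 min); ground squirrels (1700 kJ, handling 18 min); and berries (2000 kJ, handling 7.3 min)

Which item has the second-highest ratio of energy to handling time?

Profitability E/h (kJ/min): ant nests = 1800/1.8 = 1e+03, carrion scraps = 490/3 = 163, ground squirrels = 1700/18 = 94.4, berries = 2000/7.3 = 274.
Ranked: ant nests > berries > carrion scraps > ground squirrels.

berries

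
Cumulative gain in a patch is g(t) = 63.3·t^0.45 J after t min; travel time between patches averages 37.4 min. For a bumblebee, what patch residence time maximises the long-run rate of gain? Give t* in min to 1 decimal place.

30.6 min

By the marginal value theorem, leave when the instantaneous gain rate g'(t) equals the habitat-wide average g(t)/(T + t).
g'(t) = 0.45·63.3·t^-0.55. Setting 0.45·63.3·t^-0.55 = 63.3·t^0.45/(37.4+t) gives 0.45(37.4+t) = t, so 0.55·t = 0.45×37.4.
t* = 0.45×37.4/0.55 = 30.6 min.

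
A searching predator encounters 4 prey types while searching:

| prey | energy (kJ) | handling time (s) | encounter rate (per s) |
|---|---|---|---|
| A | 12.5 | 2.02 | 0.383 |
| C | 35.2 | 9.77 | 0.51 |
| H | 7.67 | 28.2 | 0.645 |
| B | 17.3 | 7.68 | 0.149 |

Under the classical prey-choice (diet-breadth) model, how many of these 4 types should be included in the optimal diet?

E/h in descending order: A 6.19, C 3.6, B 2.25, H 0.272 kJ/s. The optimal diet is the largest prefix of this list for which every included type satisfies E_i/h_i > R on the types above it.
Rate on top 1: 2.699. C: 3.6 > 2.699 → include.
Rate on top 2: 3.366. B: 2.25 < 3.366 → exclude; stop.
Optimal diet: A, C — 2 of 4 types.

2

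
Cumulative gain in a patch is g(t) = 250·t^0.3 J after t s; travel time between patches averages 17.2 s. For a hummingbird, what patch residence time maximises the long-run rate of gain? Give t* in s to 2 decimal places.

7.37 s

Optimal t* satisfies g'(t*) = g(t*)/(T + t*).
g'(t) = 0.3·250·t^-0.7. Setting 0.3·250·t^-0.7 = 250·t^0.3/(17.2+t) gives 0.3(17.2+t) = t, so 0.70·t = 0.3×17.2.
t* = 0.3×17.2/0.70 = 7.371 s.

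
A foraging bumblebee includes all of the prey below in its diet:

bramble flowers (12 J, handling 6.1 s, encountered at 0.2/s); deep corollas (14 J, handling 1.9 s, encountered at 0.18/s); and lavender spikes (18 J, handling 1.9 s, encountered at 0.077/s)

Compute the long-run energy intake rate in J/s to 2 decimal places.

Energy encountered per unit search time: 0.2×12 + 0.18×14 + 0.077×18 = 6.306 J/s.
Handling time per unit search time: 0.2×6.1 + 0.18×1.9 + 0.077×1.9 = 1.708.
Rate = 6.306/(1 + 1.708) = 2.328 J/s.

2.33 J/s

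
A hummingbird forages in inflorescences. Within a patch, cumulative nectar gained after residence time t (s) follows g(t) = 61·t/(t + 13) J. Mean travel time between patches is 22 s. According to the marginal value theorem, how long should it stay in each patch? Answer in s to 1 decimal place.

16.9 s

By the marginal value theorem, leave when the instantaneous gain rate g'(t) equals the habitat-wide average g(t)/(T + t).
g'(t) = 61·13/(t + 13)². Setting 61·13/(t+13)² = 61t/[(t+13)(22+t)] gives 13(22+t) = t(t+13), so t² = 13×22 = 286.
t* = √286 = 16.91 s.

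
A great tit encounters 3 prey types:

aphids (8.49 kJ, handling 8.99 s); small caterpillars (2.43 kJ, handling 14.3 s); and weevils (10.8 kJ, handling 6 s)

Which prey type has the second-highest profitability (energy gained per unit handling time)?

aphids

In descending order of E/h:
weevils: 10.8/6 = 1.8 kJ/s
aphids: 8.49/8.99 = 0.944 kJ/s
small caterpillars: 2.43/14.3 = 0.17 kJ/s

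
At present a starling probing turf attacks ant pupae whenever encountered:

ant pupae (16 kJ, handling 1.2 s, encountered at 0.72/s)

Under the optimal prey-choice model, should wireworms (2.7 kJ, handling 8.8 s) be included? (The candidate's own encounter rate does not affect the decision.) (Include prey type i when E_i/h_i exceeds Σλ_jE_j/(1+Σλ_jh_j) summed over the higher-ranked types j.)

Intake rate on the current diet: R = (0.72×16) / (1 + 0.72×1.2) = 11.52/1.864 = 6.18 kJ/s.
wireworms: E/h = 2.7/8.8 = 0.3068 kJ/s.
0.3068 < 6.18, so adding wireworms would lower the average — exclude it.

No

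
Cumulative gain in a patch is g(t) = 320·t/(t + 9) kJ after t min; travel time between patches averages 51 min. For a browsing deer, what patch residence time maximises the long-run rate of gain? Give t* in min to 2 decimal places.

Optimal t* satisfies g'(t*) = g(t*)/(T + t*).
g'(t) = 320·9/(t + 9)². Setting 320·9/(t+9)² = 320t/[(t+9)(51+t)] gives 9(51+t) = t(t+9), so t² = 9×51 = 459.
t* = √459 = 21.42 min.

21.42 min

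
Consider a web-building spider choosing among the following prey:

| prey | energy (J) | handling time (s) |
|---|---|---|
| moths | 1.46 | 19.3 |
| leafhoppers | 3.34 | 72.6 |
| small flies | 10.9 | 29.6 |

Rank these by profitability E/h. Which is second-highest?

Profitability E/h (J/s): moths = 1.46/19.3 = 0.0756, leafhoppers = 3.34/72.6 = 0.046, small flies = 10.9/29.6 = 0.368.
Ranked: small flies > moths > leafhoppers.

moths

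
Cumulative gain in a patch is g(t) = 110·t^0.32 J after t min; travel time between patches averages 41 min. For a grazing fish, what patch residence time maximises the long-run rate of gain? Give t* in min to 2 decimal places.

19.29 min

By the marginal value theorem, leave when the instantaneous gain rate g'(t) equals the habitat-wide average g(t)/(T + t).
g'(t) = 0.32·110·t^-0.68. Setting 0.32·110·t^-0.68 = 110·t^0.32/(41+t) gives 0.32(41+t) = t, so 0.68·t = 0.32×41.
t* = 0.32×41/0.68 = 19.29 min.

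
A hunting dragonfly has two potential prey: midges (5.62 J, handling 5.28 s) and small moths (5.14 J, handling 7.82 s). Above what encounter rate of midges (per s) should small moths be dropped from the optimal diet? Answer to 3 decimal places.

0.306 per s

The zero-one rule: include small moths iff E₂/h₂ > λE₁/(1+λh₁). Equality gives the switch point.
λE₁h₂ = E₂ + λE₂h₁ ⇒ λ = E₂/(E₁h₂ − E₂h₁) = 5.14/(43.95 − 27.14) = 0.3058 per s.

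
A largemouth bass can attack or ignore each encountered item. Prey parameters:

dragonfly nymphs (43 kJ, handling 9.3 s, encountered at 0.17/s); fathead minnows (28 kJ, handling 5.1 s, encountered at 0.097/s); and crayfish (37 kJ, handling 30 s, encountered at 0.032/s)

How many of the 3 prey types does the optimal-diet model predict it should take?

E/h in descending order: fathead minnows 5.49, dragonfly nymphs 4.62, crayfish 1.23 kJ/s. The optimal diet is the largest prefix of this list for which every included type satisfies E_i/h_i > R on the types above it.
Rate on top 1: 1.817. dragonfly nymphs: 4.62 > 1.817 → include.
Rate on top 2: 3.26. crayfish: 1.23 < 3.26 → exclude; stop.
Optimal diet: fathead minnows, dragonfly nymphs — 2 of 3 types.

2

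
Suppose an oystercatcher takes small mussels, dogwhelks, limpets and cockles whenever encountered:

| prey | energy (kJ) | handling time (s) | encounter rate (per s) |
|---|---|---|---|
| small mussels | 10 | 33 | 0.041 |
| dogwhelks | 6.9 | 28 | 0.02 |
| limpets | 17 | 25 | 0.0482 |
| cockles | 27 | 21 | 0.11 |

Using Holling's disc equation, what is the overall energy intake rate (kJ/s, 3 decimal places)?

Energy encountered per unit search time: 0.041×10 + 0.02×6.9 + 0.0482×17 + 0.11×27 = 4.337 kJ/s.
Handling time per unit search time: 0.041×33 + 0.02×28 + 0.0482×25 + 0.11×21 = 5.428.
Rate = 4.337/(1 + 5.428) = 0.6748 kJ/s.

0.675 kJ/s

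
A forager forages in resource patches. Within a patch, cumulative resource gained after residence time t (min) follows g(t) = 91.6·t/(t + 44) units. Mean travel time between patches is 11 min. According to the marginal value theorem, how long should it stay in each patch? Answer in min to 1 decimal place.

22.0 min

Optimal t* satisfies g'(t*) = g(t*)/(T + t*).
g'(t) = 91.6·44/(t + 44)². Setting 91.6·44/(t+44)² = 91.6t/[(t+44)(11+t)] gives 44(11+t) = t(t+44), so t² = 44×11 = 484.
t* = √484 = 22 min.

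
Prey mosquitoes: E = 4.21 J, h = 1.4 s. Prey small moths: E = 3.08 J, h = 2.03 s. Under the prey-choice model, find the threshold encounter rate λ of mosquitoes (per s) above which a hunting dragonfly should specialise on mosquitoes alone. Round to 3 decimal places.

0.727 per s

The zero-one rule: include small moths iff E₂/h₂ > λE₁/(1+λh₁). Equality gives the switch point.
λE₁h₂ = E₂ + λE₂h₁ ⇒ λ = E₂/(E₁h₂ − E₂h₁) = 3.08/(8.546 − 4.312) = 0.7274 per s.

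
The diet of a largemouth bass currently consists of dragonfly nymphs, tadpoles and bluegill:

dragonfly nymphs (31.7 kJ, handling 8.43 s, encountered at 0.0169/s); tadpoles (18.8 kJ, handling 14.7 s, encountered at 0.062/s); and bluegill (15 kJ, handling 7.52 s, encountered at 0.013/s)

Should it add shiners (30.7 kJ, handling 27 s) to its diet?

Yes

Intake rate on the current diet: R = (0.0169×31.7 + 0.062×18.8 + 0.013×15) / (1 + 0.0169×8.43 + 0.062×14.7 + 0.013×7.52) = 1.896/2.152 = 0.8813 kJ/s.
Profitability of shiners: 30.7/27 = 1.137 kJ/s.
Since 1.137 > R, including shiners increases the long-run rate.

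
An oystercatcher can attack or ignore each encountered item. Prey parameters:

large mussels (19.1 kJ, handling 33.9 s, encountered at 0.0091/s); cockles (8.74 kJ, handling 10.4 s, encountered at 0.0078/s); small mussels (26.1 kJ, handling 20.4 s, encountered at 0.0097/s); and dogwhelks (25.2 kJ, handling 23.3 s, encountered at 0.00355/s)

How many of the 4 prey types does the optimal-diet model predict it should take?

Rank by E/h (kJ/s): small mussels 1.28, dogwhelks 1.08, cockles 0.84, large mussels 0.563. Include each in turn until the next type's E/h falls below the running intake rate.
Rate on top 1: 0.2113. dogwhelks: 1.08 > 0.2113 → include.
Rate on top 2: 0.2676. cockles: 0.84 > 0.2676 → include.
Rate on top 3: 0.3017. large mussels: 0.563 > 0.3017 → include.
Optimal diet: small mussels, dogwhelks, cockles, large mussels — 4 of 4 types.

4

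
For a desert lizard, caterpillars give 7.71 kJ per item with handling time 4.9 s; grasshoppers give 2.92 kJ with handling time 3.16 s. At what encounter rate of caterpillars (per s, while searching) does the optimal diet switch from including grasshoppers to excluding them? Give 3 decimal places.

0.290 per s

At the threshold, the rate on caterpillars alone equals the profitability of grasshoppers: λ·7.71/(1 + λ·4.9) = 2.92/3.16 = 0.9241.
Rearranging, λ(7.71 − 0.9241×4.9) = 0.9241, so λ = 0.9241/3.182 = 0.2904 per s.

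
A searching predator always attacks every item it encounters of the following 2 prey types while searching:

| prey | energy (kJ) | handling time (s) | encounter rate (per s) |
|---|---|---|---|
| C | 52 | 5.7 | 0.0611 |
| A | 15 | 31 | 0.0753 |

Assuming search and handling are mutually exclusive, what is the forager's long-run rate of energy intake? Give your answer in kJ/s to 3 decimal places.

1.169 kJ/s

R = Σλ_iE_i / (1 + Σλ_ih_i)
Numerator: 0.0611×52 + 0.0753×15 = 4.307
Denominator: 1 + 0.0611×5.7 + 0.0753×31 = 3.683
R = 4.307/3.683 = 1.169 kJ/s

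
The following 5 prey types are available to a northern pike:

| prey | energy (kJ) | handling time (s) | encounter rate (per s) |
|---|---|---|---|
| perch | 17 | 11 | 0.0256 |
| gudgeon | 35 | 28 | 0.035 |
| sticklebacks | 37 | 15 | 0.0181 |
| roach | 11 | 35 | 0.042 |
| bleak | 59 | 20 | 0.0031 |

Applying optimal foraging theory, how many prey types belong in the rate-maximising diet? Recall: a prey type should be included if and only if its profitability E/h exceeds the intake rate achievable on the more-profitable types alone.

4

E/h in descending order: bleak 2.95, sticklebacks 2.47, perch 1.55, gudgeon 1.25, roach 0.314 kJ/s. The optimal diet is the largest prefix of this list for which every included type satisfies E_i/h_i > R on the types above it.
Rate on top 1: 0.1722. sticklebacks: 2.47 > 0.1722 → include.
Rate on top 2: 0.6394. perch: 1.55 > 0.6394 → include.
Rate on top 3: 0.7974. gudgeon: 1.25 > 0.7974 → include.
Rate on top 4: 0.9683. roach: 0.314 < 0.9683 → exclude; stop.
Optimal diet: bleak, sticklebacks, perch, gudgeon — 4 of 5 types.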